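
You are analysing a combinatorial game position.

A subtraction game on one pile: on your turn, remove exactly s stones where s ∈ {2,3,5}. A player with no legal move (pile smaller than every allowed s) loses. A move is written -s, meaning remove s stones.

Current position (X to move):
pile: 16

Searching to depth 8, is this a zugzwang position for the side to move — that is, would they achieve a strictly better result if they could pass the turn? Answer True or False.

p1 X@[16]: -2[14]+1* -3[13]-1 -5[11]-1
p2 O@[14]: -2[12]-1* -3[11]-1 -5[9]-1
p3 X@[12]: -2[10]-1 -3[9]-1 -5[7]+1*
p4 O@[7]: -2[5]-1* -3[4]-1 -5[2]-1
p5 X@[5]: -2[3]-1 -3[2]-1 -5[0]+1*
p6 O@[0] terminal -1; root [16] d8
pass branch (O moves first from the same position):
  | p1 O@[16]: -2[14]+1* -3[13]-1 -5[11]-1
  | p2 X@[14]: -2[12]-1* -3[11]-1 -5[9]-1
  | p3 O@[12]: -2[10]-1 -3[9]-1 -5[7]+1*
  | p4 X@[7]: -2[5]-1* -3[4]-1 -5[2]-1
  | p5 O@[5]: -2[3]-1 -3[2]-1 -5[0]+1*
  | p6 X@[0] terminal -1; root [16] d8
X moving scores +1; X passing scores -1

zugzwang(16, X) = False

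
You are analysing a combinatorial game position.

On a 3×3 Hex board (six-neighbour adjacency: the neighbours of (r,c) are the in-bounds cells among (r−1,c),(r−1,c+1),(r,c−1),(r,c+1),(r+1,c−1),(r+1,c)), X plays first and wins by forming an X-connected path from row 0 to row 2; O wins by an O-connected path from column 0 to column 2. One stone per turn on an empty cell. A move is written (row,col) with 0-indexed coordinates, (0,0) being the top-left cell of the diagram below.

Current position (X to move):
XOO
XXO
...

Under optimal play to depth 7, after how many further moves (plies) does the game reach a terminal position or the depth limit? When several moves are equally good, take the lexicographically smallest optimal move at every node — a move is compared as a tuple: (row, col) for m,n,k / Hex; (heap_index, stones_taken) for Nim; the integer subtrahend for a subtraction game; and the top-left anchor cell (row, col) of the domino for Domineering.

p1 X@[XOO/XXO/...]: (2,0)[XOO/XXO/X..]+1* (2,1)[XOO/XXO/.X.]+1 (2,2)[XOO/XXO/..X]+1
p2 O@[XOO/XXO/X..] terminal -1; root [XOO/XXO/...] d7

PV length from [XOO/XXO/...]: 1 ply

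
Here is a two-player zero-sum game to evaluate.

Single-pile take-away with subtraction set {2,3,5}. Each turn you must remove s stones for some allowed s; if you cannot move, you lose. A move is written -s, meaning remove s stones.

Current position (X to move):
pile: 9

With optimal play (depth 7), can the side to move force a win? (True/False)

[9] X move#1: -2:+1/7*, -3:-1/6, -5:-1/4
[7] O move#2: -2:-1/5*, -3:-1/4, -5:-1/2
[5] X move#3: -2:-1/3, -3:-1/2, -5:+1/0*
[0] end (terminal -1, O#4); searched 9 to 7

X winning at [9]: True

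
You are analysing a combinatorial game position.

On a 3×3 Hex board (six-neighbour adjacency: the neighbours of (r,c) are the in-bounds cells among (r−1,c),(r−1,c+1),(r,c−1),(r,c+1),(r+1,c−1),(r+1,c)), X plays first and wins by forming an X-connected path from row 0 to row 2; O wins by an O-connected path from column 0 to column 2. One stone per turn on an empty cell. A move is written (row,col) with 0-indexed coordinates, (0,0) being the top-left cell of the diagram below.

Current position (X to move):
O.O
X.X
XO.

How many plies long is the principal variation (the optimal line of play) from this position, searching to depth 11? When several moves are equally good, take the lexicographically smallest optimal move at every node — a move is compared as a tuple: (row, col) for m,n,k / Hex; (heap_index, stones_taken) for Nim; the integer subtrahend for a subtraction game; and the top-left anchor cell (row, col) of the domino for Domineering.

PV length from [O.O/X.X/XO.]: 1 ply

p1 X@[O.O/X.X/XO.]: (0,1)[OXO/X.X/XO.]+1* (1,1)[O.O/XXX/XO.]-1 (2,2)[O.O/X.X/XOX]-1
p2 O@[OXO/X.X/XO.] terminal -1; root [O.O/X.X/XO.] d11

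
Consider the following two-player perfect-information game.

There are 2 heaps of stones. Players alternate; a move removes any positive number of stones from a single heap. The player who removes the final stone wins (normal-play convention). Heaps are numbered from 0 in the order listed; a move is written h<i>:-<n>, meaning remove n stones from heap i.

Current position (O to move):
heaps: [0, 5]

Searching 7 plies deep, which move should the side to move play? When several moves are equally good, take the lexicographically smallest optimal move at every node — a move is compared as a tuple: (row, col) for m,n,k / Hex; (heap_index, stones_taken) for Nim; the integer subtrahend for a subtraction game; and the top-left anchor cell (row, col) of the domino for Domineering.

O's best at [(0,5)]: h1:-5

[(0,5)] O move#1: h1:-1:-1/(0,4), h1:-2:-1/(0,3), h1:-3:-1/(0,2), h1:-4:-1/(0,1), h1:-5:+1/(0,0)*
[(0,0)] end (terminal -1, X#2); searched (0,5) to 7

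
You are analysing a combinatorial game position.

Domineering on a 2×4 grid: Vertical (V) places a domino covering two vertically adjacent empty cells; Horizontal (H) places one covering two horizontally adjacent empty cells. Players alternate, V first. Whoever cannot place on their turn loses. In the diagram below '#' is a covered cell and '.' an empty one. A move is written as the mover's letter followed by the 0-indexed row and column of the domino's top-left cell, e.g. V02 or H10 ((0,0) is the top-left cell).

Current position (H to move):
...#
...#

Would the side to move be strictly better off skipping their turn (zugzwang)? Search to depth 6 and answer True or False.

zugzwang(...#/...#, H) = False

[...#/...#] H move#1: H00:+1/##.#/...#*, H01:+1/.###/...#, H10:+1/...#/##.#, H11:+1/...#/.###
[##.#/...#] V move#2: V02:-1/####/..##*
[####/..##] H move#3: H10:+1/####/####*
[####/####] end (terminal -1, V#4); searched ...#/...# to 6
suppose H passes — search the same position with V to move:
pass> [...#/...#] V move#1: V00:-1/#..#/#..#, V01:+1/.#.#/.#.#*, V02:-1/..##/..##
pass> [.#.#/.#.#] end (terminal -1, H#2); searched ...#/...# to 6
for H: play +1, pass -1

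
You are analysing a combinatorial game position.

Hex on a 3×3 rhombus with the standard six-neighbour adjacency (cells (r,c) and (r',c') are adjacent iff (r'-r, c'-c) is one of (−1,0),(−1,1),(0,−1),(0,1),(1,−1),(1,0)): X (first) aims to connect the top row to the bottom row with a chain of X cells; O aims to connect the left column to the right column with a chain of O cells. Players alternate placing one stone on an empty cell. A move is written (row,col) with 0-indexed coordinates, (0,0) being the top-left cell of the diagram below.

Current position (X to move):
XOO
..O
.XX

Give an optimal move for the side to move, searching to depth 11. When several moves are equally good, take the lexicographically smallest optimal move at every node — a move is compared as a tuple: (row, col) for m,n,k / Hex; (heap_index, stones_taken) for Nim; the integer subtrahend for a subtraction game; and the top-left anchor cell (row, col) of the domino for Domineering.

ply 1, X at XOO/..O/.XX | (1,0)=+1→XOO/X.O/.XX*; (1,1)=-1→XOO/.XO/.XX; (2,0)=-1→XOO/..O/XXX
ply 2, O at XOO/X.O/.XX | (1,1)=-1→XOO/XOO/.XX*; (2,0)=-1→XOO/X.O/OXX
ply 3, X at XOO/XOO/.XX | (2,0)=+1→XOO/XOO/XXX*
ply 4: XOO/XOO/XXX is terminal -1 (O); from XOO/..O/.XX depth 11

X's best at [XOO/..O/.XX]: (1,0)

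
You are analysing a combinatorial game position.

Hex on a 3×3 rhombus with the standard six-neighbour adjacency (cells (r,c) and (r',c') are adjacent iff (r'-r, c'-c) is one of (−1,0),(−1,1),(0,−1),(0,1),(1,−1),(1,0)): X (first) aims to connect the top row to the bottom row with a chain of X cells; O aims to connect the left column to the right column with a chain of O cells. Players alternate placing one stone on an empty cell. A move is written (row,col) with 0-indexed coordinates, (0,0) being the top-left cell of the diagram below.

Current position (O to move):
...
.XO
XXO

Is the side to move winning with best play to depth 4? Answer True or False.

ply 1, O at .../.XO/XXO | (0,0)=-1→O../.XO/XXO*; (0,1)=-1→.O./.XO/XXO; (0,2)=-1→..O/.XO/XXO; (1,0)=-1→.../OXO/XXO
ply 2, X at O../.XO/XXO | (0,1)=+1→OX./.XO/XXO*; (0,2)=+1→O.X/.XO/XXO; (1,0)=+1→O../XXO/XXO
ply 3: OX./.XO/XXO is terminal -1 (O); from .../.XO/XXO depth 4

O winning at [.../.XO/XXO]: False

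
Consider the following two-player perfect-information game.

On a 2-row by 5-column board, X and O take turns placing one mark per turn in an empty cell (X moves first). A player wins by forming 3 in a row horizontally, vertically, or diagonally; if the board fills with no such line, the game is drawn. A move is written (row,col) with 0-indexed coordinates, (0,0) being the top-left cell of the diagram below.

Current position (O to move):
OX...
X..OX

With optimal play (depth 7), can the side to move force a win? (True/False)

p1 O@[OX.../X..OX]: (0,2)[OXO../X..OX]+0* (0,3)[OX.O./X..OX]+0 (0,4)[OX..O/X..OX]+0 (1,1)[OX.../XO.OX]+0 (1,2)[OX.../X.OOX]+0
p2 X@[OXO../X..OX]: (0,3)[OXOX./X..OX]+0* (0,4)[OXO.X/X..OX]+0 (1,1)[OXO../XX.OX]+0 (1,2)[OXO../X.XOX]+0
p3 O@[OXOX./X..OX]: (0,4)[OXOXO/X..OX]+0* (1,1)[OXOX./XO.OX]+0 (1,2)[OXOX./X.OOX]+0
p4 X@[OXOXO/X..OX]: (1,1)[OXOXO/XX.OX]+0* (1,2)[OXOXO/X.XOX]+0
p5 O@[OXOXO/XX.OX]: (1,2)[OXOXO/XXOOX]+0*
p6 X@[OXOXO/XXOOX] terminal +0; root [OX.../X..OX] d7

O winning at [OX.../X..OX]: False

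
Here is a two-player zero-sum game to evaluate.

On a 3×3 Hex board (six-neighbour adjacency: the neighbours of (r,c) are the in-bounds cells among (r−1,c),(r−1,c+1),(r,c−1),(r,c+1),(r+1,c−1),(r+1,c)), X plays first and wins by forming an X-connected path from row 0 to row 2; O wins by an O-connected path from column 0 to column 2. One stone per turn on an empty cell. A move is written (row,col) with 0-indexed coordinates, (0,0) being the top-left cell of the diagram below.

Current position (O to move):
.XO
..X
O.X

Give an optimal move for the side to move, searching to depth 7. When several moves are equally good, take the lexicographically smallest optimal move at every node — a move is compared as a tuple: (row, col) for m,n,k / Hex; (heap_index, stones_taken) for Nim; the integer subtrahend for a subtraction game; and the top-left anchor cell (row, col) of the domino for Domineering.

O's best at [.XO/..X/O.X]: (1,1)

[.XO/..X/O.X] O move#1: (0,0):-1/OXO/..X/O.X, (1,0):-1/.XO/O.X/O.X, (1,1):+1/.XO/.OX/O.X*, (2,1):-1/.XO/..X/OOX
[.XO/.OX/O.X] end (terminal -1, X#2); searched .XO/..X/O.X to 7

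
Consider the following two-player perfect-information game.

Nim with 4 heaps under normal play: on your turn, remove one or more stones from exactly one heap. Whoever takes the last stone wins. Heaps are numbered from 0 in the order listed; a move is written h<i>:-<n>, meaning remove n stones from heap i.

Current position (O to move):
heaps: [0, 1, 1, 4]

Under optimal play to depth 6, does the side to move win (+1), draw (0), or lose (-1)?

[(0,1,1,4)] O move#1: h1:-1:-1/(0,0,1,4), h2:-1:-1/(0,1,0,4), h3:-1:-1/(0,1,1,3), h3:-2:-1/(0,1,1,2), h3:-3:-1/(0,1,1,1), h3:-4:+1/(0,1,1,0)*
[(0,1,1,0)] X move#2: h1:-1:-1/(0,0,1,0)*, h2:-1:-1/(0,1,0,0)
[(0,0,1,0)] O move#3: h2:-1:+1/(0,0,0,0)*
[(0,0,0,0)] end (terminal -1, X#4); searched (0,1,1,4) to 6

value((0,1,1,4), O) = +1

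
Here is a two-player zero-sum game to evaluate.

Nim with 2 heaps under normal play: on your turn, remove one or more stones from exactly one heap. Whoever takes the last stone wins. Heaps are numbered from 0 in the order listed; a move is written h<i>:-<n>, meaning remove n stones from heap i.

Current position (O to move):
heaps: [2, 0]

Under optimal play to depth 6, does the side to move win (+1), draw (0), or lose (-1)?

value((2,0), O) = +1

[(2,0)] O move#1: h0:-1:-1/(1,0), h0:-2:+1/(0,0)*
[(0,0)] end (terminal -1, X#2); searched (2,0) to 6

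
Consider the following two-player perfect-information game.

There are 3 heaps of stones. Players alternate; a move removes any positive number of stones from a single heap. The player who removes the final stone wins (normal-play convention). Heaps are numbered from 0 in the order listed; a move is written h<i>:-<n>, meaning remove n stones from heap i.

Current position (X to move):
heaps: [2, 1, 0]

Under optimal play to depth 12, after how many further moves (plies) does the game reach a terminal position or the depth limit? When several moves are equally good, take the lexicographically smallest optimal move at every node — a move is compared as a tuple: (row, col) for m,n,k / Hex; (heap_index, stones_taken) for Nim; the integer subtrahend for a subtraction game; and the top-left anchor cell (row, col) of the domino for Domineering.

[(2,1,0)] X move#1: h0:-1:+1/(1,1,0)*, h0:-2:-1/(0,1,0), h1:-1:-1/(2,0,0)
[(1,1,0)] O move#2: h0:-1:-1/(0,1,0)*, h1:-1:-1/(1,0,0)
[(0,1,0)] X move#3: h1:-1:+1/(0,0,0)*
[(0,0,0)] end (terminal -1, O#4); searched (2,1,0) to 12

PV length from [(2,1,0)]: 3 plies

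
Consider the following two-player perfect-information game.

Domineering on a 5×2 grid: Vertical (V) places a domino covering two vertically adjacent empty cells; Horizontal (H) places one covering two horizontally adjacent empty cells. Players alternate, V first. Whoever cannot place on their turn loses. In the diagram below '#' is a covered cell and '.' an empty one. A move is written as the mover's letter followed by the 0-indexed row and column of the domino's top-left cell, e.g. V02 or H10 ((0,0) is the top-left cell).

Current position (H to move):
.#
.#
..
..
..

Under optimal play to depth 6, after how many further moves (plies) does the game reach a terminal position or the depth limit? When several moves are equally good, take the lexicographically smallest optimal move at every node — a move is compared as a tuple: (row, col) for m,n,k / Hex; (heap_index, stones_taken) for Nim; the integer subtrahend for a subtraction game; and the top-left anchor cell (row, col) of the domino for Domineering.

p1 H@[.#/.#/../../..]: H20[.#/.#/##/../..]-1 H30[.#/.#/../##/..]+1* H40[.#/.#/../../##]-1
p2 V@[.#/.#/../##/..]: V00[##/##/../##/..]-1* V10[.#/##/#./##/..]-1
p3 H@[##/##/../##/..]: H20[##/##/##/##/..]+1* H40[##/##/../##/##]+1
p4 V@[##/##/##/##/..] terminal -1; root [.#/.#/../../..] d6

PV length from [.#/.#/../../..]: 3 plies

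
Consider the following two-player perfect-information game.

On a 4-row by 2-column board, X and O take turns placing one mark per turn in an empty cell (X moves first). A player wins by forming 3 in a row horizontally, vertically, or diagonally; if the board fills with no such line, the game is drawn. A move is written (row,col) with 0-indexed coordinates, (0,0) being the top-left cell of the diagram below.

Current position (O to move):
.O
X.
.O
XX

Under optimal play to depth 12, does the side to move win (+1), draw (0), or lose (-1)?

value(.O/X./.O/XX, O) = +1

ply 1, O at .O/X./.O/XX | (0,0)=-1→OO/X./.O/XX; (1,1)=+1→.O/XO/.O/XX*; (2,0)=+0→.O/X./OO/XX
ply 2: .O/XO/.O/XX is terminal -1 (X); from .O/X./.O/XX depth 12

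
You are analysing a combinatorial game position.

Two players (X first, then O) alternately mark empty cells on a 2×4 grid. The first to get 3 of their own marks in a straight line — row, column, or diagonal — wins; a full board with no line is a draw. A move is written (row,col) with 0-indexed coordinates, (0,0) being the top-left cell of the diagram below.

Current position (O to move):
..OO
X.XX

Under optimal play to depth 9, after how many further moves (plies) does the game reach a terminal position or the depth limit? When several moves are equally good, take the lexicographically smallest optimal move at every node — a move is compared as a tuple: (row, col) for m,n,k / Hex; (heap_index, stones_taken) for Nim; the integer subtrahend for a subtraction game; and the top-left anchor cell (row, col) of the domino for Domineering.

PV length from [..OO/X.XX]: 1 ply

ply 1, O at ..OO/X.XX | (0,0)=-1→O.OO/X.XX; (0,1)=+1→.OOO/X.XX*; (1,1)=+0→..OO/XOXX
ply 2: .OOO/X.XX is terminal -1 (X); from ..OO/X.XX depth 9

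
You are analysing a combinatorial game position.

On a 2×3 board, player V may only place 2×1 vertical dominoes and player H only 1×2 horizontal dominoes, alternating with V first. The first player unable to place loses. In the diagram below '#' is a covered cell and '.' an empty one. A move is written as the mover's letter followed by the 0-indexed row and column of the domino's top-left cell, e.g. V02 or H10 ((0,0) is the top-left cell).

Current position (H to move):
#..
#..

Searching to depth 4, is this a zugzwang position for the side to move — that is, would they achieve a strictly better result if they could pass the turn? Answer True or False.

zugzwang(#../#.., H) = False

p1 H@[#../#..]: H01[###/#..]+1* H11[#../###]+1
p2 V@[###/#..] terminal -1; root [#../#..] d4
if H skipped the turn, V would face:
~ p1 V@[#../#..]: V01[##./##.]+1* V02[#.#/#.#]+1
~ p2 H@[##./##.] terminal -1; root [#../#..] d4
compare (H): move=+1 vs pass=-1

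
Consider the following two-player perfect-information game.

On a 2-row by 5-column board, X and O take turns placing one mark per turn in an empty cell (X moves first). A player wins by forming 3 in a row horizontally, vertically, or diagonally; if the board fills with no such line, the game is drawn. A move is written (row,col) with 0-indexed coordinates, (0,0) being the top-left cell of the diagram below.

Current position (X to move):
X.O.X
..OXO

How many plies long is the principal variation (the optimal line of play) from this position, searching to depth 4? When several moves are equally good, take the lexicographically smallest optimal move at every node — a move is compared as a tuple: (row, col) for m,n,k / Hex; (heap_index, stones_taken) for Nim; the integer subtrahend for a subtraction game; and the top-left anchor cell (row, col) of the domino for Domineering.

PV length from [X.O.X/..OXO]: 4 plies

p1 X@[X.O.X/..OXO]: (0,1)[XXO.X/..OXO]+0* (0,3)[X.OXX/..OXO]+0 (1,0)[X.O.X/X.OXO]+0 (1,1)[X.O.X/.XOXO]+0
p2 O@[XXO.X/..OXO]: (0,3)[XXOOX/..OXO]+0* (1,0)[XXO.X/O.OXO]+0 (1,1)[XXO.X/.OOXO]+0
p3 X@[XXOOX/..OXO]: (1,0)[XXOOX/X.OXO]+0* (1,1)[XXOOX/.XOXO]+0
p4 O@[XXOOX/X.OXO]: (1,1)[XXOOX/XOOXO]+0*
p5 X@[XXOOX/XOOXO] terminal +0; root [X.O.X/..OXO] d4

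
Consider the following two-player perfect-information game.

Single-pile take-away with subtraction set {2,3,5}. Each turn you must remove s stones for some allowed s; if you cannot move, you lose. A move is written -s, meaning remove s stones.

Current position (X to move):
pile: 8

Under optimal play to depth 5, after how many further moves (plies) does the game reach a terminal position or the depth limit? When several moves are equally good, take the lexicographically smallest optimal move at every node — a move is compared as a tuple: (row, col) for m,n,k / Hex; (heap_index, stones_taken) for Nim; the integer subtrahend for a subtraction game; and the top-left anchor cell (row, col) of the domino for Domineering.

ply 1, X at 8 | -2=-1→6*; -3=-1→5; -5=-1→3
ply 2, O at 6 | -2=-1→4; -3=-1→3; -5=+1→1*
ply 3: 1 is terminal -1 (X); from 8 depth 5

PV length from [8]: 2 plies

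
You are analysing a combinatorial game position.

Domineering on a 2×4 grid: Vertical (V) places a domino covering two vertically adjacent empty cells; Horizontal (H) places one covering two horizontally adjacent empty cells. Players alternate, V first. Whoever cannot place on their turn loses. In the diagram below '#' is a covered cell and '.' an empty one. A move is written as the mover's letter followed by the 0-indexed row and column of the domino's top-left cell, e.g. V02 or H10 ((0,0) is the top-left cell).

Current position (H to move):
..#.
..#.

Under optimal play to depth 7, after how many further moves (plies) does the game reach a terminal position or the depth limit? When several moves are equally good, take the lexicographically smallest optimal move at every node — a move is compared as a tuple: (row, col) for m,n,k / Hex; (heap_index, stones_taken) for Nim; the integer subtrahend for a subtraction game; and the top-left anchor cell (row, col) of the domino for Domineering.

p1 H@[..#./..#.]: H00[###./..#.]+1* H10[..#./###.]+1
p2 V@[###./..#.]: V03[####/..##]-1*
p3 H@[####/..##]: H10[####/####]+1*
p4 V@[####/####] terminal -1; root [..#./..#.] d7

PV length from [..#./..#.]: 3 plies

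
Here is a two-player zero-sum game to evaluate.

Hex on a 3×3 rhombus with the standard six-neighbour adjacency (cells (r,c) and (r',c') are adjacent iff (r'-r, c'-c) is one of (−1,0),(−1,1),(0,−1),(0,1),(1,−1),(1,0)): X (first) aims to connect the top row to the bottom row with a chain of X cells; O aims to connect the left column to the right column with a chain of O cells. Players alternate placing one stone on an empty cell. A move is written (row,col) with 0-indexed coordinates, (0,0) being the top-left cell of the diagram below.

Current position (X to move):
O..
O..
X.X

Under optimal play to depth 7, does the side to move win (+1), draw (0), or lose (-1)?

p1 X@[O../O../X.X]: (0,1)[OX./O../X.X]-1 (0,2)[O.X/O../X.X]+1* (1,1)[O../OX./X.X]+1 (1,2)[O../O.X/X.X]-1 (2,1)[O../O../XXX]-1
p2 O@[O.X/O../X.X]: (0,1)[OOX/O../X.X]-1* (1,1)[O.X/OO./X.X]-1 (1,2)[O.X/O.O/X.X]-1 (2,1)[O.X/O../XOX]-1
p3 X@[OOX/O../X.X]: (1,1)[OOX/OX./X.X]+1* (1,2)[OOX/O.X/X.X]+1 (2,1)[OOX/O../XXX]+1
p4 O@[OOX/OX./X.X] terminal -1; root [O../O../X.X] d7

value(O../O../X.X, X) = +1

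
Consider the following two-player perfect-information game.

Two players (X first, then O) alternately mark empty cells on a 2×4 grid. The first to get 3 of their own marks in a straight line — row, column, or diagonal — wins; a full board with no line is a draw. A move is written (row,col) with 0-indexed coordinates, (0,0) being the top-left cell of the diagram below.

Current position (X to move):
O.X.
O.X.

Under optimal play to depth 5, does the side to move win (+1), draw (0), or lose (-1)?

ply 1, X at O.X./O.X. | (0,1)=+0→OXX./O.X.*; (0,3)=+0→O.XX/O.X.; (1,1)=+0→O.X./OXX.; (1,3)=+0→O.X./O.XX
ply 2, O at OXX./O.X. | (0,3)=+0→OXXO/O.X.*; (1,1)=-1→OXX./OOX.; (1,3)=-1→OXX./O.XO
ply 3, X at OXXO/O.X. | (1,1)=+0→OXXO/OXX.*; (1,3)=+0→OXXO/O.XX
ply 4, O at OXXO/OXX. | (1,3)=+0→OXXO/OXXO*
ply 5: OXXO/OXXO is terminal +0 (X); from O.X./O.X. depth 5

value(O.X./O.X., X) = 0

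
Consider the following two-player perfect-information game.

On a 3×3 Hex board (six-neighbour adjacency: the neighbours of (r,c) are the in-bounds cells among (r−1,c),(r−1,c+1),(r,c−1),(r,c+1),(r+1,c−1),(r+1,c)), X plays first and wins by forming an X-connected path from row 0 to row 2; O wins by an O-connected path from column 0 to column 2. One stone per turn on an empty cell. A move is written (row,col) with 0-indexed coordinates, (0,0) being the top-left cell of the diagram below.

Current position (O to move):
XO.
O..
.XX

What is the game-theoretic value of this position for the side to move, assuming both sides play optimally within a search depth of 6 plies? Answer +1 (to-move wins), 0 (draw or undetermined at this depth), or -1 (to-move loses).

value(XO./O../.XX, O) = +1

ply 1, O at XO./O../.XX | (0,2)=+1→XOO/O../.XX*; (1,1)=+1→XO./OO./.XX; (1,2)=+1→XO./O.O/.XX; (2,0)=-1→XO./O../OXX
ply 2: XOO/O../.XX is terminal -1 (X); from XO./O../.XX depth 6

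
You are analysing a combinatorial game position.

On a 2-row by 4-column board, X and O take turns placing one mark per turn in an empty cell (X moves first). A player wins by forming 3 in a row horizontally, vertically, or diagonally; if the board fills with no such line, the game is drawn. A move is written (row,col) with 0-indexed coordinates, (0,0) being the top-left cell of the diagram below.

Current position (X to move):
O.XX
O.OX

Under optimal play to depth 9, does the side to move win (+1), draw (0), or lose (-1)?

value(O.XX/O.OX, X) = +1

p1 X@[O.XX/O.OX]: (0,1)[OXXX/O.OX]+1* (1,1)[O.XX/OXOX]+0
p2 O@[OXXX/O.OX] terminal -1; root [O.XX/O.OX] d9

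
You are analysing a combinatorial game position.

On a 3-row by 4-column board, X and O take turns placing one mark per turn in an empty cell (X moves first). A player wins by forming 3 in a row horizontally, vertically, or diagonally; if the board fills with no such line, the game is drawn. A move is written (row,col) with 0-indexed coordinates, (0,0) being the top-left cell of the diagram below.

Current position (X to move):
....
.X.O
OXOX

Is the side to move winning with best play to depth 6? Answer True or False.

p1 X@[..../.X.O/OXOX]: (0,0)[X.../.X.O/OXOX]+1* (0,1)[.X../.X.O/OXOX]+1 (0,2)[..X./.X.O/OXOX]+1 (0,3)[...X/.X.O/OXOX]+1 (1,0)[..../XX.O/OXOX]+1 (1,2)[..../.XXO/OXOX]+1
p2 O@[X.../.X.O/OXOX]: (0,1)[XO../.X.O/OXOX]-1* (0,2)[X.O./.X.O/OXOX]-1 (0,3)[X..O/.X.O/OXOX]-1 (1,0)[X.../OX.O/OXOX]-1 (1,2)[X.../.XOO/OXOX]-1
p3 X@[XO../.X.O/OXOX]: (0,2)[XOX./.X.O/OXOX]+0 (0,3)[XO.X/.X.O/OXOX]+0 (1,0)[XO../XX.O/OXOX]+0 (1,2)[XO../.XXO/OXOX]+1*
p4 O@[XO../.XXO/OXOX]: (0,2)[XOO./.XXO/OXOX]-1* (0,3)[XO.O/.XXO/OXOX]-1 (1,0)[XO../OXXO/OXOX]-1
p5 X@[XOO./.XXO/OXOX]: (0,3)[XOOX/.XXO/OXOX]+1* (1,0)[XOO./XXXO/OXOX]+1
p6 O@[XOOX/.XXO/OXOX] terminal -1; root [..../.X.O/OXOX] d6

X winning at [..../.X.O/OXOX]: True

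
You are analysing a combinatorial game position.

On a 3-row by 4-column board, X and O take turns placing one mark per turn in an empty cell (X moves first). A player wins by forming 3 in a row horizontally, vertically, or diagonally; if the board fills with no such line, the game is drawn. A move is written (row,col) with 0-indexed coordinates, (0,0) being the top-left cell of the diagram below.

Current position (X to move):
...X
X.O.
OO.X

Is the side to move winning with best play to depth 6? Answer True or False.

[...X/X.O./OO.X] X move#1: (0,0):-1/X..X/X.O./OO.X, (0,1):-1/.X.X/X.O./OO.X, (0,2):-1/..XX/X.O./OO.X, (1,1):-1/...X/XXO./OO.X, (1,3):+1/...X/X.OX/OO.X*, (2,2):+0/...X/X.O./OOXX
[...X/X.OX/OO.X] end (terminal -1, O#2); searched ...X/X.O./OO.X to 6

X winning at [...X/X.O./OO.X]: True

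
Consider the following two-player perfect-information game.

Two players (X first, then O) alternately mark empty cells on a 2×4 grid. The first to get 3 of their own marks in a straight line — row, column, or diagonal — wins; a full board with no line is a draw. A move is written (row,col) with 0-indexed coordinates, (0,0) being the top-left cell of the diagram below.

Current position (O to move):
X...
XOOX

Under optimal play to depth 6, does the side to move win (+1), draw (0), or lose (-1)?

value(X.../XOOX, O) = 0

p1 O@[X.../XOOX]: (0,1)[XO../XOOX]+0* (0,2)[X.O./XOOX]+0 (0,3)[X..O/XOOX]+0
p2 X@[XO../XOOX]: (0,2)[XOX./XOOX]+0* (0,3)[XO.X/XOOX]+0
p3 O@[XOX./XOOX]: (0,3)[XOXO/XOOX]+0*
p4 X@[XOXO/XOOX] terminal +0; root [X.../XOOX] d6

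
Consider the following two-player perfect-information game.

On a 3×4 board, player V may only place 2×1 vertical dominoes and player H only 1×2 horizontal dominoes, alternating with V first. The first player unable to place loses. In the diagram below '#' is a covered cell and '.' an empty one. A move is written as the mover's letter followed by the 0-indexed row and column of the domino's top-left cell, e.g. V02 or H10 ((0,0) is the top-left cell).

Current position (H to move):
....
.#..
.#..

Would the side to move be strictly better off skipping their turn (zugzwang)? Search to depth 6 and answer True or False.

zugzwang(..../.#../.#.., H) = False

p1 H@[..../.#../.#..]: H00[##../.#../.#..]-1 H01[.##./.#../.#..]-1 H02[..##/.#../.#..]-1 H12[..../.###/.#..]+1* H22[..../.#../.###]-1
p2 V@[..../.###/.#..]: V00[#.../####/.#..]-1* V10[..../####/##..]-1
p3 H@[#.../####/.#..]: H01[###./####/.#..]+1* H02[#.##/####/.#..]+1 H22[#.../####/.###]+1
p4 V@[###./####/.#..] terminal -1; root [..../.#../.#..] d6
pass branch (V moves first from the same position):
  | p1 V@[..../.#../.#..]: V00[#.../##../.#..]-1 V02[..#./.##./.#..]+1* V03[...#/.#.#/.#..]+1 V10[..../##../##..]-1 V12[..../.##./.##.]+1 V13[..../.#.#/.#.#]+1
  | p2 H@[..#./.##./.#..]: H00[###./.##./.#..]-1* H22[..#./.##./.###]-1
  | p3 V@[###./.##./.#..]: V03[####/.###/.#..]+1* V10[###./###./##..]+1 V13[###./.###/.#.#]+1
  | p4 H@[####/.###/.#..]: H22[####/.###/.###]-1*
  | p5 V@[####/.###/.###]: V10[####/####/####]+1*
  | p6 H@[####/####/####] terminal -1; root [..../.#../.#..] d6
H moving scores +1; H passing scores -1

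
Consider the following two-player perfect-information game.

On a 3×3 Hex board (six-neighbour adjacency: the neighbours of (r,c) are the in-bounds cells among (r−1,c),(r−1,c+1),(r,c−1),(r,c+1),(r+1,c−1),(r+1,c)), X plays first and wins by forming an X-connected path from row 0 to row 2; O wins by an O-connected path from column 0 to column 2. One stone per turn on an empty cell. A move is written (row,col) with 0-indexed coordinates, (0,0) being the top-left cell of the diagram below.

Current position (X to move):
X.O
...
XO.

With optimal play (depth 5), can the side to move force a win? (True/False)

[X.O/.../XO.] X move#1: (0,1):+1/XXO/.../XO.*, (1,0):+1/X.O/X../XO., (1,1):+1/X.O/.X./XO., (1,2):-1/X.O/..X/XO., (2,2):-1/X.O/.../XOX
[XXO/.../XO.] O move#2: (1,0):-1/XXO/O../XO.*, (1,1):-1/XXO/.O./XO., (1,2):-1/XXO/..O/XO., (2,2):-1/XXO/.../XOO
[XXO/O../XO.] X move#3: (1,1):+1/XXO/OX./XO.*, (1,2):-1/XXO/O.X/XO., (2,2):-1/XXO/O../XOX
[XXO/OX./XO.] end (terminal -1, O#4); searched X.O/.../XO. to 5

X winning at [X.O/.../XO.]: True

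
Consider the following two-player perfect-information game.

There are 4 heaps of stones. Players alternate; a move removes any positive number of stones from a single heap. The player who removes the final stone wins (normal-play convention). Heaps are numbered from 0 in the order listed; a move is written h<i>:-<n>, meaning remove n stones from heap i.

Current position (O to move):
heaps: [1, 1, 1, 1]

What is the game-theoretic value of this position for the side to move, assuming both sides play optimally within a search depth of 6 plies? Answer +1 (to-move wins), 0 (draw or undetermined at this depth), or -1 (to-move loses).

[(1,1,1,1)] O move#1: h0:-1:-1/(0,1,1,1)*, h1:-1:-1/(1,0,1,1), h2:-1:-1/(1,1,0,1), h3:-1:-1/(1,1,1,0)
[(0,1,1,1)] X move#2: h1:-1:+1/(0,0,1,1)*, h2:-1:+1/(0,1,0,1), h3:-1:+1/(0,1,1,0)
[(0,0,1,1)] O move#3: h2:-1:-1/(0,0,0,1)*, h3:-1:-1/(0,0,1,0)
[(0,0,0,1)] X move#4: h3:-1:+1/(0,0,0,0)*
[(0,0,0,0)] end (terminal -1, O#5); searched (1,1,1,1) to 6

value((1,1,1,1), O) = -1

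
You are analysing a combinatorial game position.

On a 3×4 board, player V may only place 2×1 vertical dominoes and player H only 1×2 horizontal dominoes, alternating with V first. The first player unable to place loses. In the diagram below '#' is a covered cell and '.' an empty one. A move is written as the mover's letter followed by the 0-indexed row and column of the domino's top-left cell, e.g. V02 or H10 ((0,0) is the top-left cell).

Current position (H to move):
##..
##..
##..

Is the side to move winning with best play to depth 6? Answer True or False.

[##../##../##..] H move#1: H02:-1/####/##../##.., H12:+1/##../####/##..*, H22:-1/##../##../####
[##../####/##..] end (terminal -1, V#2); searched ##../##../##.. to 6

H winning at [##../##../##..]: True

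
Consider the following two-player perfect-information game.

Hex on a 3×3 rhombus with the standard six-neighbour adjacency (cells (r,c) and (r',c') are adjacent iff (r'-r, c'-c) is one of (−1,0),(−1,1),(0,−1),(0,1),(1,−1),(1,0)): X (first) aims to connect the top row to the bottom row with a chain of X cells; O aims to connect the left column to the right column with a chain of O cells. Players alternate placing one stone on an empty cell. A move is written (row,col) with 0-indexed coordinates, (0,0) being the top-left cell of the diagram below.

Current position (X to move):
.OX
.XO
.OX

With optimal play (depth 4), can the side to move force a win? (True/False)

[.OX/.XO/.OX] X move#1: (0,0):-1/XOX/.XO/.OX, (1,0):-1/.OX/XXO/.OX, (2,0):+1/.OX/.XO/XOX*
[.OX/.XO/XOX] end (terminal -1, O#2); searched .OX/.XO/.OX to 4

X winning at [.OX/.XO/.OX]: True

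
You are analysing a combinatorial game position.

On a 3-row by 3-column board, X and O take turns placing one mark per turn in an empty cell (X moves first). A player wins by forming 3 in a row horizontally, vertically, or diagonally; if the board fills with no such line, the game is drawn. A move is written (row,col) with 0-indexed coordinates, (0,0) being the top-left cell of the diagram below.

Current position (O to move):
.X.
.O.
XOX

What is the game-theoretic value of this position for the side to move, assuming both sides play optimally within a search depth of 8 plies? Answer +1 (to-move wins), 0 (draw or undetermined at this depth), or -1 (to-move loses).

value(.X./.O./XOX, O) = 0

[.X./.O./XOX] O move#1: (0,0):+0/OX./.O./XOX*, (0,2):+0/.XO/.O./XOX, (1,0):+0/.X./OO./XOX, (1,2):+0/.X./.OO/XOX
[OX./.O./XOX] X move#2: (0,2):+0/OXX/.O./XOX*, (1,0):+0/OX./XO./XOX, (1,2):+0/OX./.OX/XOX
[OXX/.O./XOX] O move#3: (1,0):-1/OXX/OO./XOX, (1,2):+0/OXX/.OO/XOX*
[OXX/.OO/XOX] X move#4: (1,0):+0/OXX/XOO/XOX*
[OXX/XOO/XOX] end (terminal +0, O#5); searched .X./.O./XOX to 8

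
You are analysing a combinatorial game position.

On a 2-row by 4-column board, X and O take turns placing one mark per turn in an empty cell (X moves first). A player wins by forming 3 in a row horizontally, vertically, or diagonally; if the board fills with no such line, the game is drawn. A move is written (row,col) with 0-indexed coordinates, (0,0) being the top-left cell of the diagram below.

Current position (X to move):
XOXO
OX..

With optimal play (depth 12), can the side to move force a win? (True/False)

ply 1, X at XOXO/OX.. | (1,2)=+0→XOXO/OXX.*; (1,3)=+0→XOXO/OX.X
ply 2, O at XOXO/OXX. | (1,3)=+0→XOXO/OXXO*
ply 3: XOXO/OXXO is terminal +0 (X); from XOXO/OX.. depth 12

X winning at [XOXO/OX..]: False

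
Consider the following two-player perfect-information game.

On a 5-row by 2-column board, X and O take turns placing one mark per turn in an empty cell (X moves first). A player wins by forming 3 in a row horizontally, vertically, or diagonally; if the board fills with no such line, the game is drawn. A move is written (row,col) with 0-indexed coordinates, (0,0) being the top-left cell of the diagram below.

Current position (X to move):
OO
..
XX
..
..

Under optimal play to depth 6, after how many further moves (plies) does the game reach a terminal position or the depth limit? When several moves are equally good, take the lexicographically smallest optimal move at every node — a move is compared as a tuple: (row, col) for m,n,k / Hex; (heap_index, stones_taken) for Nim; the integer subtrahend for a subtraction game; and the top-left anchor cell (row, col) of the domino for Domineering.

PV length from [OO/../XX/../..]: 3 plies

[OO/../XX/../..] X move#1: (1,0):+1/OO/X./XX/../..*, (1,1):+1/OO/.X/XX/../.., (3,0):+1/OO/../XX/X./.., (3,1):+1/OO/../XX/.X/.., (4,0):+1/OO/../XX/../X., (4,1):+1/OO/../XX/../.X
[OO/X./XX/../..] O move#2: (1,1):-1/OO/XO/XX/../..*, (3,0):-1/OO/X./XX/O./.., (3,1):-1/OO/X./XX/.O/.., (4,0):-1/OO/X./XX/../O., (4,1):-1/OO/X./XX/../.O
[OO/XO/XX/../..] X move#3: (3,0):+1/OO/XO/XX/X./..*, (3,1):+1/OO/XO/XX/.X/.., (4,0):+0/OO/XO/XX/../X., (4,1):+1/OO/XO/XX/../.X
[OO/XO/XX/X./..] end (terminal -1, O#4); searched OO/../XX/../.. to 6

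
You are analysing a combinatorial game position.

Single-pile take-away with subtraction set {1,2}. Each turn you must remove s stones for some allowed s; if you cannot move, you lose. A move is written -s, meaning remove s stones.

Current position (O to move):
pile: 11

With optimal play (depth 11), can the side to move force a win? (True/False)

ply 1, O at 11 | -1=-1→10; -2=+1→9*
ply 2, X at 9 | -1=-1→8*; -2=-1→7
ply 3, O at 8 | -1=-1→7; -2=+1→6*
ply 4, X at 6 | -1=-1→5*; -2=-1→4
ply 5, O at 5 | -1=-1→4; -2=+1→3*
ply 6, X at 3 | -1=-1→2*; -2=-1→1
ply 7, O at 2 | -1=-1→1; -2=+1→0*
ply 8: 0 is terminal -1 (X); from 11 depth 11

O winning at [11]: True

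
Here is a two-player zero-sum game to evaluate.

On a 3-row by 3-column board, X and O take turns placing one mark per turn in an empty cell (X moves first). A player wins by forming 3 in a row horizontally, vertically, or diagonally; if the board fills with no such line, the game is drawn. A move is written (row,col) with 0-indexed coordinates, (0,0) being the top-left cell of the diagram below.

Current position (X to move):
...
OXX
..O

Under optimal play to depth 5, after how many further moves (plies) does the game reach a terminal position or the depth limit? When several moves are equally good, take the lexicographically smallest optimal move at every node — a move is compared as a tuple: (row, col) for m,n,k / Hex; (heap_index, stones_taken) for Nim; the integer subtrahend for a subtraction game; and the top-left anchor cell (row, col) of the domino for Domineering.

[.../OXX/..O] X move#1: (0,0):+0/X../OXX/..O*, (0,1):+0/.X./OXX/..O, (0,2):-1/..X/OXX/..O, (2,0):+0/.../OXX/X.O, (2,1):+0/.../OXX/.XO
[X../OXX/..O] O move#2: (0,1):+0/XO./OXX/..O*, (0,2):+0/X.O/OXX/..O, (2,0):+0/X../OXX/O.O, (2,1):+0/X../OXX/.OO
[XO./OXX/..O] X move#3: (0,2):+0/XOX/OXX/..O*, (2,0):+0/XO./OXX/X.O, (2,1):+0/XO./OXX/.XO
[XOX/OXX/..O] O move#4: (2,0):+0/XOX/OXX/O.O*, (2,1):-1/XOX/OXX/.OO
[XOX/OXX/O.O] X move#5: (2,1):+0/XOX/OXX/OXO*
[XOX/OXX/OXO] end (terminal +0, O#6); searched .../OXX/..O to 5

PV length from [.../OXX/..O]: 5 plies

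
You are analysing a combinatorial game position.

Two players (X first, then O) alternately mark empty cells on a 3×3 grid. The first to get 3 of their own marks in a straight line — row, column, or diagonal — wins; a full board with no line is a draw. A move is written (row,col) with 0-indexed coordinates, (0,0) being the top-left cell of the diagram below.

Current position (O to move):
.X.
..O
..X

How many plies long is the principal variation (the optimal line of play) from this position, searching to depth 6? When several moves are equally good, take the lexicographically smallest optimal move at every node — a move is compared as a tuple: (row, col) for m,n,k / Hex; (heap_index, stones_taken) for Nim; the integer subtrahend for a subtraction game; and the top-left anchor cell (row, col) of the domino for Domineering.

ply 1, O at .X./..O/..X | (0,0)=-1→OX./..O/..X; (0,2)=-1→.XO/..O/..X; (1,0)=-1→.X./O.O/..X; (1,1)=+0→.X./.OO/..X*; (2,0)=-1→.X./..O/O.X; (2,1)=-1→.X./..O/.OX
ply 2, X at .X./.OO/..X | (0,0)=-1→XX./.OO/..X; (0,2)=-1→.XX/.OO/..X; (1,0)=+0→.X./XOO/..X*; (2,0)=-1→.X./.OO/X.X; (2,1)=-1→.X./.OO/.XX
ply 3, O at .X./XOO/..X | (0,0)=+0→OX./XOO/..X*; (0,2)=-1→.XO/XOO/..X; (2,0)=+0→.X./XOO/O.X; (2,1)=-1→.X./XOO/.OX
ply 4, X at OX./XOO/..X | (0,2)=+0→OXX/XOO/..X*; (2,0)=+0→OX./XOO/X.X; (2,1)=+0→OX./XOO/.XX
ply 5, O at OXX/XOO/..X | (2,0)=+0→OXX/XOO/O.X*; (2,1)=+0→OXX/XOO/.OX
ply 6, X at OXX/XOO/O.X | (2,1)=+0→OXX/XOO/OXX*
ply 7: OXX/XOO/OXX is terminal +0 (O); from .X./..O/..X depth 6

PV length from [.X./..O/..X]: 6 plies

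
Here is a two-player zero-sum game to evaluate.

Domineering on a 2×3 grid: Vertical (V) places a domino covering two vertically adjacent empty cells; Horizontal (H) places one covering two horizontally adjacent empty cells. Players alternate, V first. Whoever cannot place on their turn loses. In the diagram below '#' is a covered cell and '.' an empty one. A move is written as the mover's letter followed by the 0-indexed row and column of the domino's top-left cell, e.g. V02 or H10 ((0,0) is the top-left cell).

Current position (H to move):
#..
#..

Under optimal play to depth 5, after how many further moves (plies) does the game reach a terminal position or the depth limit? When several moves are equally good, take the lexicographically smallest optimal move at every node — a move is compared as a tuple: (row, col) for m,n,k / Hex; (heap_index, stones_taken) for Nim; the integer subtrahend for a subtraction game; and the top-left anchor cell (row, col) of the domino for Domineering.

PV length from [#../#..]: 1 ply

[#../#..] H move#1: H01:+1/###/#..*, H11:+1/#../###
[###/#..] end (terminal -1, V#2); searched #../#.. to 5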